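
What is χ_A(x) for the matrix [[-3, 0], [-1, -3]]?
xI - A = [[x + 3, 0], [1, x + 3]].

Expanding det(xI - A) along the first row:
det(xI - A) = + (x + 3)·det([[x + 3]]) - (0)·det([[1]]).

Evaluating gives χ_A(x) = x^2 + 6x + 9 = (x + 3)^2.

χ_A(x) = (x + 3)^2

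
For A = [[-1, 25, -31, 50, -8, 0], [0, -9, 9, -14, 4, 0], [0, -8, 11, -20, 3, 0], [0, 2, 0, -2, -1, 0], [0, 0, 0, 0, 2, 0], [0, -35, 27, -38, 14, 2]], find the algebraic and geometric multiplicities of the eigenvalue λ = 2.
algebraic multiplicity 3, geometric multiplicity 2

The characteristic polynomial is (x - 2)^3(x + 1)^3, so the factor x - 2 appears with exponent 3: the algebraic multiplicity is 3.

rank(A - 2I) = 4, so the eigenspace has dimension 6 - 4 = 2: the geometric multiplicity is 2.

Since 2 < 3, A is not diagonalizable.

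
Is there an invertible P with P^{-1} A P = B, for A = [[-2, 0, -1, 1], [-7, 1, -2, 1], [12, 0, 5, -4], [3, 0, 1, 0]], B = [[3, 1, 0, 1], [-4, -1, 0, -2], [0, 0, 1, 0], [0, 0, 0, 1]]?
No.

Both have characteristic polynomial (x - 1)^4 and minimal polynomial (x - 1)^2. But rank(A - I) = 2 for A while rank(B - I) = 1 for B, so the number of Jordan blocks at λ = 1 differs. A and B are not similar.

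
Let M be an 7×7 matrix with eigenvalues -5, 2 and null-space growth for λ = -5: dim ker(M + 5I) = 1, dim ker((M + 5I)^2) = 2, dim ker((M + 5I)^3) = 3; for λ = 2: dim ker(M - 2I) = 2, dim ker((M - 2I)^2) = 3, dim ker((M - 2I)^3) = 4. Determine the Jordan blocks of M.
λ = -5: successive nullity increments [1, 1, 1] count blocks of size ≥ k; block sizes are [3].
λ = 2: successive nullity increments [2, 1, 1] count blocks of size ≥ k; block sizes are [3, 1].

Jordan blocks: (-5, 3), (2, 3), (2, 1)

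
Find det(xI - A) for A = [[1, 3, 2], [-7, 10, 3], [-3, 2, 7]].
χ_A(x) = (x - 6)^3

xI - A = [[x - 1, -3, -2], [7, x - 10, -3], [3, -2, x - 7]].

Expanding det(xI - A) along the first row:
det(xI - A) = + (x - 1)·det([[x - 10, -3], [-2, x - 7]]) - (-3)·det([[7, -3], [3, x - 7]]) + (-2)·det([[7, x - 10], [3, -2]]).

Evaluating gives χ_A(x) = x^3 - 18x^2 + 108x - 216 = (x - 6)^3.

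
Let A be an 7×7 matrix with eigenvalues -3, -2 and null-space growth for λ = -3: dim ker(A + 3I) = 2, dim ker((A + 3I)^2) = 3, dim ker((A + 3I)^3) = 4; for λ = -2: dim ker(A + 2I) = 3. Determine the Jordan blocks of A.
Jordan blocks: (-3, 3), (-3, 1), (-2, 1), (-2, 1), (-2, 1)

λ = -3: successive nullity increments [2, 1, 1] count blocks of size ≥ k; block sizes are [3, 1].
λ = -2: successive nullity increments [3] count blocks of size ≥ k; block sizes are [1, 1, 1].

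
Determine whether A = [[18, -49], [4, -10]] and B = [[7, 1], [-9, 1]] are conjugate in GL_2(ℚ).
Yes.

Two matrices over a field are similar if and only if they have the same invariant factors.

Both A and B have characteristic polynomial (x - 4)^2 and minimal polynomial (x - 4)^2. Computing further, both have invariant factors (x - 4)^2. Hence A and B are similar.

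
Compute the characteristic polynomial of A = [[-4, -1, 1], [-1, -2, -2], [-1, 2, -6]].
χ_A(x) = (x + 4)^3

xI - A = [[x + 4, 1, -1], [1, x + 2, 2], [1, -2, x + 6]].

Expanding det(xI - A) along the first row:
det(xI - A) = + (x + 4)·det([[x + 2, 2], [-2, x + 6]]) - (1)·det([[1, 2], [1, x + 6]]) + (-1)·det([[1, x + 2], [1, -2]]).

Evaluating gives χ_A(x) = x^3 + 12x^2 + 48x + 64 = (x + 4)^3.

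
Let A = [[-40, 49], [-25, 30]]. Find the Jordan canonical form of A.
The characteristic polynomial is det(xI - A) = (x + 5)^2, so the eigenvalues are -5 (algebraic multiplicity 2).

For λ = -5: rank(A + 5I) = 1, rank((A + 5I)^2) = 0. The eigenspace has dimension 2 - 1 = 1, so there is 1 Jordan block; the rank sequence gives block sizes [2].

Assembling the blocks gives the Jordan form J above.

J = [[-5, 1], [0, -5]]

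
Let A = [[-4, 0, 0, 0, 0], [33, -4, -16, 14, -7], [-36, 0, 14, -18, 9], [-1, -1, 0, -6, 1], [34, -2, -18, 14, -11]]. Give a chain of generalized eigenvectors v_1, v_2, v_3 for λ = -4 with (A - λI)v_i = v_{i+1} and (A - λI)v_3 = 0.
v_1 = [[1, -1, 2, 0, 0]]^T, v_2 = [[0, 1, 0, 0, 0]]^T, v_3 = [[0, 0, 0, -1, -2]]^T

We seek v_1 ∈ ker((A + 4I)^3) \ ker((A + 4I)^2), then set v_{i+1} = (A + 4I) v_i.

One such chain is v_1 = [[1, -1, 2, 0, 0]]^T, v_2 = [[0, 1, 0, 0, 0]]^T, v_3 = [[0, 0, 0, -1, -2]]^T. Check: (A + 4I) v_3 = [[0, 0, 0, 0, 0]]^T = 0.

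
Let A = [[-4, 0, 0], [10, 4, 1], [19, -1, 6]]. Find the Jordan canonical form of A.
J = [[-4, 0, 0], [0, 5, 1], [0, 0, 5]]

The characteristic polynomial is det(xI - A) = (x - 5)^2(x + 4), so the eigenvalues are -4 (algebraic multiplicity 1), 5 (algebraic multiplicity 2).

For λ = -4: algebraic multiplicity 1 gives one 1×1 block.

For λ = 5: rank(A - 5I) = 2, rank((A - 5I)^2) = 1. The eigenspace has dimension 3 - 2 = 1, so there is 1 Jordan block; the rank sequence gives block sizes [2].

Assembling the blocks gives the Jordan form J above.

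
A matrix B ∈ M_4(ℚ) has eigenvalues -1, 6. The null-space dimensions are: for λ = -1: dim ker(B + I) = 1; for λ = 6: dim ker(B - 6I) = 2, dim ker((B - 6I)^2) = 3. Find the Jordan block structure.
λ = -1: successive nullity increments [1] count blocks of size ≥ k; block sizes are [1].
λ = 6: successive nullity increments [2, 1] count blocks of size ≥ k; block sizes are [2, 1].

Jordan blocks: (-1, 1), (6, 2), (6, 1)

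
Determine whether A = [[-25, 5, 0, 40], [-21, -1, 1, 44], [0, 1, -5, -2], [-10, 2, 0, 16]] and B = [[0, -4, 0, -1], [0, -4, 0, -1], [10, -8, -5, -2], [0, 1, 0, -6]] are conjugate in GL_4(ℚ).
No.

Both have characteristic polynomial x(x + 5)^3, but the minimal polynomial of A is x(x + 5)^3 while the minimal polynomial of B is x(x + 5)^2. The minimal polynomial is a similarity invariant, so A and B are not similar.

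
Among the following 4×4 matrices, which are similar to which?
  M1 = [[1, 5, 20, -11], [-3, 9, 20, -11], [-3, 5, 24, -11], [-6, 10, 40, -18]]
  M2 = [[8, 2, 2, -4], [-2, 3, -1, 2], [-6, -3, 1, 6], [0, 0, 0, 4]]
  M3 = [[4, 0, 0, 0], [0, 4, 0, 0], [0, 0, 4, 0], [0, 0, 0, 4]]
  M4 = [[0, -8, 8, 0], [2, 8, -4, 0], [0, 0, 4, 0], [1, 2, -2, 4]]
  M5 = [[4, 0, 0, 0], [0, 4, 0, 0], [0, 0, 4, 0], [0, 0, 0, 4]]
2 classes: {M1, M2, M4}, {M3, M5}

Characteristic polynomials: χ_{M1} = (x - 4)^4, χ_{M2} = (x - 4)^4, χ_{M3} = (x - 4)^4, χ_{M4} = (x - 4)^4, χ_{M5} = (x - 4)^4.

{M1, M2, M4}: invariant factors x - 4, x - 4, (x - 4)^2.

{M3, M5}: invariant factors x - 4, x - 4, x - 4, x - 4.

Matrices are similar if and only if their invariant-factor lists agree; the partition into similarity classes is {M1, M2, M4}, {M3, M5}.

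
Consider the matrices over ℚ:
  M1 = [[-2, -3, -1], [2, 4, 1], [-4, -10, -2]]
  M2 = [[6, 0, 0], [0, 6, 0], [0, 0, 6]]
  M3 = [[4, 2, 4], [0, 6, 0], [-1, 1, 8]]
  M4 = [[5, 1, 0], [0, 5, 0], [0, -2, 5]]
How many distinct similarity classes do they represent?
Characteristic polynomials: χ_{M1} = x^3, χ_{M2} = (x - 6)^3, χ_{M3} = (x - 6)^3, χ_{M4} = (x - 5)^3.

{M1}: invariant factors x^3.

{M2}: invariant factors x - 6, x - 6, x - 6.

{M3}: invariant factors x - 6, (x - 6)^2.

{M4}: invariant factors x - 5, (x - 5)^2.

Matrices are similar if and only if their invariant-factor lists agree; the partition into similarity classes is {M1}, {M2}, {M3}, {M4}.

4 classes: {M1}, {M2}, {M3}, {M4}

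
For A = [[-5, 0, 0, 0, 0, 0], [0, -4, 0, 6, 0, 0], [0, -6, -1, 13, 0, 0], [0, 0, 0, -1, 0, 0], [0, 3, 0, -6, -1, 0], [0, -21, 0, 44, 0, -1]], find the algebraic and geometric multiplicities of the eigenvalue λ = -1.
algebraic multiplicity 4, geometric multiplicity 3

The characteristic polynomial is (x + 1)^4(x + 4)(x + 5), so the factor x + 1 appears with exponent 4: the algebraic multiplicity is 4.

rank(A + I) = 3, so the eigenspace has dimension 6 - 3 = 3: the geometric multiplicity is 3.

Since 3 < 4, A is not diagonalizable.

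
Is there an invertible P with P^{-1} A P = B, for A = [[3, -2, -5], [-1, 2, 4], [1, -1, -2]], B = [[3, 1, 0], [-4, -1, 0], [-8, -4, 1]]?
No.

Both have characteristic polynomial (x - 1)^3, but the minimal polynomial of A is (x - 1)^3 while the minimal polynomial of B is (x - 1)^2. The minimal polynomial is a similarity invariant, so A and B are not similar.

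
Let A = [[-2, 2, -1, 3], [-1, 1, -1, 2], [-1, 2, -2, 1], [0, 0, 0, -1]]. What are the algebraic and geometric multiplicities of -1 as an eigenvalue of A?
The characteristic polynomial is (x + 1)^4, so the factor x + 1 appears with exponent 4: the algebraic multiplicity is 4.

rank(A + I) = 2, so the eigenspace has dimension 4 - 2 = 2: the geometric multiplicity is 2.

Since 2 < 4, A is not diagonalizable.

algebraic multiplicity 4, geometric multiplicity 2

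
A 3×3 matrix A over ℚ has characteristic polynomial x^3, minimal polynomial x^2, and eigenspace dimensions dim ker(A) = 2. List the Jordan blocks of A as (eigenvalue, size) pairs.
λ = 0: algebraic multiplicity 3 (exponent in χ_A), largest block size 2 (exponent in m_A), 2 blocks (geometric multiplicity). These force block sizes [2, 1].

Jordan blocks: (0, 2), (0, 1)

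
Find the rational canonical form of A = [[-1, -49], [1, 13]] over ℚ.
R = [[0, -36], [1, 12]]

The invariant factors of A (the non-unit diagonal entries of the Smith normal form of xI - A over ℚ[x]) are (x - 6)^2, each dividing the next. The characteristic polynomial is their product, (x - 6)^2.

The rational canonical form is the block-diagonal matrix of companion matrices C(f_i):
R = [[0, -36], [1, 12]].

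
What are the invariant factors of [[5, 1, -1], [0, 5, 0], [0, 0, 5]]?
x - 5, (x - 5)^2

The Jordan structure of A has elementary divisors (x - 5)^2, (x - 5). Arranging the block sizes at each eigenvalue in decreasing order and taking row products gives the invariant factors.

Invariant factors (smallest first, each dividing the next): x - 5, (x - 5)^2.

Check: the last factor (x - 5)^2 is the minimal polynomial, and the product (x - 5)^3 is the characteristic polynomial.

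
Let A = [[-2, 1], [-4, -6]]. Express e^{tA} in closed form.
e^{tA} = [[(2*t + 1)*e^{-4*t}, t*e^{-4*t}], [-4*t*e^{-4*t}, (1 - 2*t)*e^{-4*t}]]

A has Jordan form J = [[-4, 1], [0, -4]] with A = PJP^{-1}, so e^{tA} = P e^{tJ} P^{-1}.

For a Jordan block J_k(λ), e^{tJ_k(λ)} = e^{λt} · (I + tN + t^2 N^2/2! + ... + t^{k-1} N^{k-1}/(k-1)!) where N is the nilpotent superdiagonal part.

Assembling the blocks and conjugating back gives the entries of e^{tA} as shown above.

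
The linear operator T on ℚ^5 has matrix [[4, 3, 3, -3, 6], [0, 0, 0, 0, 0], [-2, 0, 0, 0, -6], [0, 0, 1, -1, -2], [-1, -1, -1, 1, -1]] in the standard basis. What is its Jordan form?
The characteristic polynomial is det(xI - A) = x^3(x - 1)^2, so the eigenvalues are 0 (algebraic multiplicity 3), 1 (algebraic multiplicity 2).

For λ = 0: rank(A) = 3, rank(A^2) = 2. The eigenspace has dimension 5 - 3 = 2, so there are 2 Jordan blocks; the rank sequence gives block sizes [2, 1].

For λ = 1: rank(A - I) = 3. The eigenspace has dimension 5 - 3 = 2, so there are 2 Jordan blocks; the rank sequence gives block sizes [1, 1].

Assembling the blocks gives the Jordan form J above.

J = [[0, 1, 0, 0, 0], [0, 0, 0, 0, 0], [0, 0, 0, 0, 0], [0, 0, 0, 1, 0], [0, 0, 0, 0, 1]]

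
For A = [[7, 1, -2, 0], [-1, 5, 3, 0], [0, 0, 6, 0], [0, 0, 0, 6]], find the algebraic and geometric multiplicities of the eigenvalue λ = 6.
The characteristic polynomial is (x - 6)^4, so the factor x - 6 appears with exponent 4: the algebraic multiplicity is 4.

rank(A - 6I) = 2, so the eigenspace has dimension 4 - 2 = 2: the geometric multiplicity is 2.

Since 2 < 4, A is not diagonalizable.

algebraic multiplicity 4, geometric multiplicity 2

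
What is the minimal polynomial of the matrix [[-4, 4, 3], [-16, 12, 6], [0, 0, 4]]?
The characteristic polynomial factors as (x - 4)^3. The minimal polynomial is ∏(x - λ)^{k_λ} where k_λ is the size of the largest Jordan block at λ.

For λ = 4: rank(A - 4I) = 1, and the largest Jordan block has size 2 (the smallest k with rank((A - 4I)^k) = rank((A - 4I)^(k+1))).

So m_A(x) = (x - 4)^2.

m_A(x) = (x - 4)^2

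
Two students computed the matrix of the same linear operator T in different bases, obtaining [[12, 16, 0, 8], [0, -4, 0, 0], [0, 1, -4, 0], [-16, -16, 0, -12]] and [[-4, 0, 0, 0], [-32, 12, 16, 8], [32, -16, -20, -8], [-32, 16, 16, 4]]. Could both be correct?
Both have characteristic polynomial (x - 4)(x + 4)^3, but the minimal polynomial of A is (x - 4)(x + 4)^2 while the minimal polynomial of B is (x - 4)(x + 4). The minimal polynomial is a similarity invariant, so A and B are not similar.

No.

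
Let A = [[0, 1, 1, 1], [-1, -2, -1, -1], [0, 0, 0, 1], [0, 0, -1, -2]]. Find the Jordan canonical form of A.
The characteristic polynomial is det(xI - A) = (x + 1)^4, so the eigenvalues are -1 (algebraic multiplicity 4).

For λ = -1: rank(A + I) = 2, rank((A + I)^2) = 0. The eigenspace has dimension 4 - 2 = 2, so there are 2 Jordan blocks; the rank sequence gives block sizes [2, 2].

Assembling the blocks gives the Jordan form J above.

J = [[-1, 1, 0, 0], [0, -1, 0, 0], [0, 0, -1, 1], [0, 0, 0, -1]]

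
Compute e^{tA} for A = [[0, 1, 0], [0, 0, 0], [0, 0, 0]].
A has Jordan form J = [[0, 1, 0], [0, 0, 0], [0, 0, 0]] with A = PJP^{-1}, so e^{tA} = P e^{tJ} P^{-1}.

For a Jordan block J_k(λ), e^{tJ_k(λ)} = e^{λt} · (I + tN + t^2 N^2/2! + ... + t^{k-1} N^{k-1}/(k-1)!) where N is the nilpotent superdiagonal part.

Assembling the blocks and conjugating back gives the entries of e^{tA} as shown above.

e^{tA} = [[1, t, 0], [0, 1, 0], [0, 0, 1]]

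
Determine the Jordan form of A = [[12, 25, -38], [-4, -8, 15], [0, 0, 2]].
J = [[2, 1, 0], [0, 2, 1], [0, 0, 2]]

The characteristic polynomial is det(xI - A) = (x - 2)^3, so the eigenvalues are 2 (algebraic multiplicity 3).

For λ = 2: rank(A - 2I) = 2, rank((A - 2I)^2) = 1, rank((A - 2I)^3) = 0. The eigenspace has dimension 3 - 2 = 1, so there is 1 Jordan block; the rank sequence gives block sizes [3].

Assembling the blocks gives the Jordan form J above.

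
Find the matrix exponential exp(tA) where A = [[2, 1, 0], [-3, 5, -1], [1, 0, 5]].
A has Jordan form J = [[4, 1, 0], [0, 4, 1], [0, 0, 4]] with A = PJP^{-1}, so e^{tA} = P e^{tJ} P^{-1}.

For a Jordan block J_k(λ), e^{tJ_k(λ)} = e^{λt} · (I + tN + t^2 N^2/2! + ... + t^{k-1} N^{k-1}/(k-1)!) where N is the nilpotent superdiagonal part.

Assembling the blocks and conjugating back gives the entries of e^{tA} as shown above.

e^{tA} = [[(t^2 - 4*t + 2)*e^{4*t}/2, t*(2 - t)*e^{4*t}/2, -t^2*e^{4*t}/2], [t*(t - 3)*e^{4*t}, (-t^2 + t + 1)*e^{4*t}, -t*(t + 1)*e^{4*t}], [t*(2 - t)*e^{4*t}/2, t^2*e^{4*t}/2, (t^2/2 + t + 1)*e^{4*t}]]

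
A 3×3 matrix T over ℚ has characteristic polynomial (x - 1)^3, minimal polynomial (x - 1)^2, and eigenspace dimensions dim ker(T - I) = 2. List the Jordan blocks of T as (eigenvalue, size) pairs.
Jordan blocks: (1, 2), (1, 1)

λ = 1: algebraic multiplicity 3 (exponent in χ_T), largest block size 2 (exponent in m_T), 2 blocks (geometric multiplicity). These force block sizes [2, 1].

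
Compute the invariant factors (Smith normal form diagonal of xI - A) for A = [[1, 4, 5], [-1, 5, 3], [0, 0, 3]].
The Jordan structure of A has elementary divisors (x - 3)^3. Arranging the block sizes at each eigenvalue in decreasing order and taking row products gives the invariant factors.

Invariant factors (smallest first, each dividing the next): (x - 3)^3.

Check: the last factor (x - 3)^3 is the minimal polynomial, and the product (x - 3)^3 is the characteristic polynomial.

(x - 3)^3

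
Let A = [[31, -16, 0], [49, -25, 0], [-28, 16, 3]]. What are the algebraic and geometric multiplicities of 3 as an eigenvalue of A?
The characteristic polynomial is (x - 3)^3, so the factor x - 3 appears with exponent 3: the algebraic multiplicity is 3.

rank(A - 3I) = 1, so the eigenspace has dimension 3 - 1 = 2: the geometric multiplicity is 2.

Since 2 < 3, A is not diagonalizable.

algebraic multiplicity 3, geometric multiplicity 2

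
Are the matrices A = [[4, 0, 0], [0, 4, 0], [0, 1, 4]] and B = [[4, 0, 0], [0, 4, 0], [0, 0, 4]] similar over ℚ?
No.

Both have characteristic polynomial (x - 4)^3, but the minimal polynomial of A is (x - 4)^2 while the minimal polynomial of B is x - 4. The minimal polynomial is a similarity invariant, so A and B are not similar.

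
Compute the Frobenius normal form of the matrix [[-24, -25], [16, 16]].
R = [[0, -16], [1, -8]]

The invariant factors of A (the non-unit diagonal entries of the Smith normal form of xI - A over ℚ[x]) are (x + 4)^2, each dividing the next. The characteristic polynomial is their product, (x + 4)^2.

The rational canonical form is the block-diagonal matrix of companion matrices C(f_i):
R = [[0, -16], [1, -8]].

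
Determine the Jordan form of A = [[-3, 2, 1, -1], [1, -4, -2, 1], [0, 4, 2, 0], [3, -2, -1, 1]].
The characteristic polynomial is det(xI - A) = x^2(x + 2)^2, so the eigenvalues are -2 (algebraic multiplicity 2), 0 (algebraic multiplicity 2).

For λ = -2: rank(A + 2I) = 3, rank((A + 2I)^2) = 2. The eigenspace has dimension 4 - 3 = 1, so there is 1 Jordan block; the rank sequence gives block sizes [2].

For λ = 0: rank(A) = 3, rank(A^2) = 2. The eigenspace has dimension 4 - 3 = 1, so there is 1 Jordan block; the rank sequence gives block sizes [2].

Assembling the blocks gives the Jordan form J above.

J = [[-2, 1, 0, 0], [0, -2, 0, 0], [0, 0, 0, 1], [0, 0, 0, 0]]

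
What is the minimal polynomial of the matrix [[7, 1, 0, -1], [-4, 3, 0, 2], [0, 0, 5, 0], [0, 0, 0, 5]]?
m_A(x) = (x - 5)^2

The characteristic polynomial factors as (x - 5)^4. The minimal polynomial is ∏(x - λ)^{k_λ} where k_λ is the size of the largest Jordan block at λ.

For λ = 5: rank(A - 5I) = 1, and the largest Jordan block has size 2 (the smallest k with rank((A - 5I)^k) = rank((A - 5I)^(k+1))).

So m_A(x) = (x - 5)^2.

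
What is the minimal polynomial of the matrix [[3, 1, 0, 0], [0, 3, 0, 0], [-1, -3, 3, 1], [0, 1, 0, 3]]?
m_A(x) = (x - 3)^2

The characteristic polynomial factors as (x - 3)^4. The minimal polynomial is ∏(x - λ)^{k_λ} where k_λ is the size of the largest Jordan block at λ.

For λ = 3: rank(A - 3I) = 2, and the largest Jordan block has size 2 (the smallest k with rank((A - 3I)^k) = rank((A - 3I)^(k+1))).

So m_A(x) = (x - 3)^2.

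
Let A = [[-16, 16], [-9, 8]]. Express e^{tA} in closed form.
e^{tA} = [[(1 - 12*t)*e^{-4*t}, 16*t*e^{-4*t}], [-9*t*e^{-4*t}, (12*t + 1)*e^{-4*t}]]

A has Jordan form J = [[-4, 1], [0, -4]] with A = PJP^{-1}, so e^{tA} = P e^{tJ} P^{-1}.

For a Jordan block J_k(λ), e^{tJ_k(λ)} = e^{λt} · (I + tN + t^2 N^2/2! + ... + t^{k-1} N^{k-1}/(k-1)!) where N is the nilpotent superdiagonal part.

Assembling the blocks and conjugating back gives the entries of e^{tA} as shown above.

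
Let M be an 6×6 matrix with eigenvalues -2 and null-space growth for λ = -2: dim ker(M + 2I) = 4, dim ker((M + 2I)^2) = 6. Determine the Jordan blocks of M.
λ = -2: successive nullity increments [4, 2] count blocks of size ≥ k; block sizes are [2, 2, 1, 1].

Jordan blocks: (-2, 2), (-2, 2), (-2, 1), (-2, 1)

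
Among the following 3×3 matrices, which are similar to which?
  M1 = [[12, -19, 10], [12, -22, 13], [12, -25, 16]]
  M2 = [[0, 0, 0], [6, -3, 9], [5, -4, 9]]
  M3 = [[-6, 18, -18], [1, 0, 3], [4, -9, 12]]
1 class: {M1, M2, M3}

Characteristic polynomials: χ_{M1} = x(x - 3)^2, χ_{M2} = x(x - 3)^2, χ_{M3} = x(x - 3)^2.

{M1, M2, M3}: invariant factors x(x - 3)^2.

Matrices are similar if and only if their invariant-factor lists agree; the partition into similarity classes is {M1, M2, M3}.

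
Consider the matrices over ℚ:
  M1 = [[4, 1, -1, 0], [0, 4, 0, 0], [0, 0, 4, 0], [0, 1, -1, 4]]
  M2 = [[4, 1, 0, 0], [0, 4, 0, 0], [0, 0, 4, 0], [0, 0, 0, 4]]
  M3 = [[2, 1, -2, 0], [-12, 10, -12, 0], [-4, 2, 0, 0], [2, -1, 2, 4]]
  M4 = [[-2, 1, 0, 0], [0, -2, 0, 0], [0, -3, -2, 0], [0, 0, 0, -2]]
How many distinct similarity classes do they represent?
2 classes: {M1, M2, M3}, {M4}

Characteristic polynomials: χ_{M1} = (x - 4)^4, χ_{M2} = (x - 4)^4, χ_{M3} = (x - 4)^4, χ_{M4} = (x + 2)^4.

{M1, M2, M3}: invariant factors x - 4, x - 4, (x - 4)^2.

{M4}: invariant factors x + 2, x + 2, (x + 2)^2.

Matrices are similar if and only if their invariant-factor lists agree; the partition into similarity classes is {M1, M2, M3}, {M4}.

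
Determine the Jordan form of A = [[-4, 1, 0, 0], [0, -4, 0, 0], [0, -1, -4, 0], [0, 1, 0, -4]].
J = [[-4, 1, 0, 0], [0, -4, 0, 0], [0, 0, -4, 0], [0, 0, 0, -4]]

The characteristic polynomial is det(xI - A) = (x + 4)^4, so the eigenvalues are -4 (algebraic multiplicity 4).

For λ = -4: rank(A + 4I) = 1, rank((A + 4I)^2) = 0. The eigenspace has dimension 4 - 1 = 3, so there are 3 Jordan blocks; the rank sequence gives block sizes [2, 1, 1].

Assembling the blocks gives the Jordan form J above.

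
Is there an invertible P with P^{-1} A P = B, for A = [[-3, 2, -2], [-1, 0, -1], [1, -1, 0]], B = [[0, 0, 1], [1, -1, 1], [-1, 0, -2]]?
Yes.

Two matrices over a field are similar if and only if they have the same invariant factors.

Both A and B have characteristic polynomial (x + 1)^3 and minimal polynomial (x + 1)^2. Computing further, both have invariant factors x + 1, (x + 1)^2. Hence A and B are similar.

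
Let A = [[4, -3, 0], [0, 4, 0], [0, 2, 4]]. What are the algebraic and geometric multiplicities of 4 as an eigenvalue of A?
algebraic multiplicity 3, geometric multiplicity 2

The characteristic polynomial is (x - 4)^3, so the factor x - 4 appears with exponent 3: the algebraic multiplicity is 3.

rank(A - 4I) = 1, so the eigenspace has dimension 3 - 1 = 2: the geometric multiplicity is 2.

Since 2 < 3, A is not diagonalizable.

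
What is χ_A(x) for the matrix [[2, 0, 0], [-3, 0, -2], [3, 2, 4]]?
χ_A(x) = (x - 2)^3

xI - A = [[x - 2, 0, 0], [3, x, 2], [-3, -2, x - 4]].

Expanding det(xI - A) along the first row:
det(xI - A) = + (x - 2)·det([[x, 2], [-2, x - 4]]) - (0)·det([[3, 2], [-3, x - 4]]) + (0)·det([[3, x], [-3, -2]]).

Evaluating gives χ_A(x) = x^3 - 6x^2 + 12x - 8 = (x - 2)^3.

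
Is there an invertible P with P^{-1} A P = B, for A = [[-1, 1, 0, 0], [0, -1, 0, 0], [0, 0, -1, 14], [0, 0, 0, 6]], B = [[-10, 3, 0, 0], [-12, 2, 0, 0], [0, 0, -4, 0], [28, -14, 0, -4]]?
No.

trace(A) = 3 but trace(B) = -16. The trace is a similarity invariant, so A and B are not similar.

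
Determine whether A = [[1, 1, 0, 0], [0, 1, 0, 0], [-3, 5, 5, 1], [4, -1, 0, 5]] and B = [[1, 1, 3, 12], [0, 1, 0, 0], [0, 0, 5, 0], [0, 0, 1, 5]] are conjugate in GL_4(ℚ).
Yes.

Two matrices over a field are similar if and only if they have the same invariant factors.

Both A and B have characteristic polynomial (x - 5)^2(x - 1)^2 and minimal polynomial (x - 5)^2(x - 1)^2. Computing further, both have invariant factors (x - 5)^2(x - 1)^2. Hence A and B are similar.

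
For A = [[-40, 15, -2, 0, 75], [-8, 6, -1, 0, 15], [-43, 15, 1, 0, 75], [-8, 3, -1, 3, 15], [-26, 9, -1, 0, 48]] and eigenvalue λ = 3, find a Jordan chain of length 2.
v_1 = [[0, 0, 1, 0, 0]]^T, v_2 = [[-2, -1, -2, -1, -1]]^T

We seek v_1 ∈ ker((A - 3I)^2) \ ker(A - 3I), then set v_{i+1} = (A - 3I) v_i.

One such chain is v_1 = [[0, 0, 1, 0, 0]]^T, v_2 = [[-2, -1, -2, -1, -1]]^T. Check: (A - 3I) v_2 = [[0, 0, 0, 0, 0]]^T = 0.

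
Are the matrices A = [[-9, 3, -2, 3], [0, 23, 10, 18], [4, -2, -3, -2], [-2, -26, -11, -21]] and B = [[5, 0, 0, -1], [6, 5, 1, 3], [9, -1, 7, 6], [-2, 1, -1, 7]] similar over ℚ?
No.

trace(A) = -10 but trace(B) = 24. The trace is a similarity invariant, so A and B are not similar.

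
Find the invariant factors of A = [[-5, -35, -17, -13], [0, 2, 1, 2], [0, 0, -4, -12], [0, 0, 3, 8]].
The Jordan structure of A has elementary divisors (x + 5), (x - 2)^2, (x - 2). Arranging the block sizes at each eigenvalue in decreasing order and taking row products gives the invariant factors.

Invariant factors (smallest first, each dividing the next): x - 2, (x - 2)^2(x + 5).

Check: the last factor (x - 2)^2(x + 5) is the minimal polynomial, and the product (x - 2)^3(x + 5) is the characteristic polynomial.

x - 2, (x - 2)^2(x + 5)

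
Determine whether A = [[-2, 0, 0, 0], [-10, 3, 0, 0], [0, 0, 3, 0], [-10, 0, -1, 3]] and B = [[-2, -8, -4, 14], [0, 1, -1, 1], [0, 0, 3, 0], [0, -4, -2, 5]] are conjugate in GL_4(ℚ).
Two matrices over a field are similar if and only if they have the same invariant factors.

Both A and B have characteristic polynomial (x - 3)^3(x + 2) and minimal polynomial (x - 3)^2(x + 2). Computing further, both have invariant factors x - 3, (x - 3)^2(x + 2). Hence A and B are similar.

Yes.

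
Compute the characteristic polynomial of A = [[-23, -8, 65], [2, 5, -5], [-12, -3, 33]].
xI - A = [[x + 23, 8, -65], [-2, x - 5, 5], [12, 3, x - 33]].

Expanding det(xI - A) along the first row:
det(xI - A) = + (x + 23)·det([[x - 5, 5], [3, x - 33]]) - (8)·det([[-2, 5], [12, x - 33]]) + (-65)·det([[-2, x - 5], [12, 3]]).

Evaluating gives χ_A(x) = x^3 - 15x^2 + 72x - 108 = (x - 6)^2(x - 3).

χ_A(x) = (x - 6)^2(x - 3)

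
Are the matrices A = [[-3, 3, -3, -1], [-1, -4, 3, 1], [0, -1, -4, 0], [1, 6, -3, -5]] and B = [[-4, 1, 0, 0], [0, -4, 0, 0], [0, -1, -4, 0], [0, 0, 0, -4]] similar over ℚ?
Both have characteristic polynomial (x + 4)^4, but the minimal polynomial of A is (x + 4)^3 while the minimal polynomial of B is (x + 4)^2. The minimal polynomial is a similarity invariant, so A and B are not similar.

No.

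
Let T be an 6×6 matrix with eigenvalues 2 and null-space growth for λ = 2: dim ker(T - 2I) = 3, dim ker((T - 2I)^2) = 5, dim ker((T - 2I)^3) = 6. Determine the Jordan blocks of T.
Jordan blocks: (2, 3), (2, 2), (2, 1)

λ = 2: successive nullity increments [3, 2, 1] count blocks of size ≥ k; block sizes are [3, 2, 1].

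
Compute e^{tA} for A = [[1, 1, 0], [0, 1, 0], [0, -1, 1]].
e^{tA} = [[e^{t}, t*e^{t}, 0], [0, e^{t}, 0], [0, -t*e^{t}, e^{t}]]

A has Jordan form J = [[1, 1, 0], [0, 1, 0], [0, 0, 1]] with A = PJP^{-1}, so e^{tA} = P e^{tJ} P^{-1}.

For a Jordan block J_k(λ), e^{tJ_k(λ)} = e^{λt} · (I + tN + t^2 N^2/2! + ... + t^{k-1} N^{k-1}/(k-1)!) where N is the nilpotent superdiagonal part.

Assembling the blocks and conjugating back gives the entries of e^{tA} as shown above.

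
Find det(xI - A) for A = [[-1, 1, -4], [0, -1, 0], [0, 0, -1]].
xI - A = [[x + 1, -1, 4], [0, x + 1, 0], [0, 0, x + 1]].

Expanding det(xI - A) along the first row:
det(xI - A) = + (x + 1)·det([[x + 1, 0], [0, x + 1]]) - (-1)·det([[0, 0], [0, x + 1]]) + (4)·det([[0, x + 1], [0, 0]]).

Evaluating gives χ_A(x) = x^3 + 3x^2 + 3x + 1 = (x + 1)^3.

χ_A(x) = (x + 1)^3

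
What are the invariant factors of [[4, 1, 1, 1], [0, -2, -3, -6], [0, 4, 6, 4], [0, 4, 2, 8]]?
The Jordan structure of A has elementary divisors (x - 4)^3, (x - 4). Arranging the block sizes at each eigenvalue in decreasing order and taking row products gives the invariant factors.

Invariant factors (smallest first, each dividing the next): x - 4, (x - 4)^3.

Check: the last factor (x - 4)^3 is the minimal polynomial, and the product (x - 4)^4 is the characteristic polynomial.

x - 4, (x - 4)^3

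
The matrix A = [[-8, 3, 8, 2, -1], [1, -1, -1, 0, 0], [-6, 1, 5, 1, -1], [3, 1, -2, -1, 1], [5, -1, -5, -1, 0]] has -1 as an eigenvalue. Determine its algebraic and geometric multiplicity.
The characteristic polynomial is (x + 1)^5, so the factor x + 1 appears with exponent 5: the algebraic multiplicity is 5.

rank(A + I) = 3, so the eigenspace has dimension 5 - 3 = 2: the geometric multiplicity is 2.

Since 2 < 5, A is not diagonalizable.

algebraic multiplicity 5, geometric multiplicity 2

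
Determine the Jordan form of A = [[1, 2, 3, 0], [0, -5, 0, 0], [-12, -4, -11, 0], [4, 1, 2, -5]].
J = [[-5, 1, 0, 0], [0, -5, 0, 0], [0, 0, -5, 1], [0, 0, 0, -5]]

The characteristic polynomial is det(xI - A) = (x + 5)^4, so the eigenvalues are -5 (algebraic multiplicity 4).

For λ = -5: rank(A + 5I) = 2, rank((A + 5I)^2) = 0. The eigenspace has dimension 4 - 2 = 2, so there are 2 Jordan blocks; the rank sequence gives block sizes [2, 2].

Assembling the blocks gives the Jordan form J above.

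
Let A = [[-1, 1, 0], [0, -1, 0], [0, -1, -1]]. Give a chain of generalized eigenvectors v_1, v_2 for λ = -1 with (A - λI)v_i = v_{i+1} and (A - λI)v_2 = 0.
We seek v_1 ∈ ker((A + I)^2) \ ker(A + I), then set v_{i+1} = (A + I) v_i.

One such chain is v_1 = [[-4, 1, 6]]^T, v_2 = [[1, 0, -1]]^T. Check: (A + I) v_2 = [[0, 0, 0]]^T = 0.

v_1 = [[-4, 1, 6]]^T, v_2 = [[1, 0, -1]]^T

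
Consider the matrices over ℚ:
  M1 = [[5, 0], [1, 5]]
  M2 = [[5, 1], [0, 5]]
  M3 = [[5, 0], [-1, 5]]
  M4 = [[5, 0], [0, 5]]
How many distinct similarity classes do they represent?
Characteristic polynomials: χ_{M1} = (x - 5)^2, χ_{M2} = (x - 5)^2, χ_{M3} = (x - 5)^2, χ_{M4} = (x - 5)^2.

{M1, M2, M3}: invariant factors (x - 5)^2.

{M4}: invariant factors x - 5, x - 5.

Matrices are similar if and only if their invariant-factor lists agree; the partition into similarity classes is {M1, M2, M3}, {M4}.

2 classes: {M1, M2, M3}, {M4}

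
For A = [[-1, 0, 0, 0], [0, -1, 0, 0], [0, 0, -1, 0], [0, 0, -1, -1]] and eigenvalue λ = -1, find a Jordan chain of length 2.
v_1 = [[0, 0, -1, -2]]^T, v_2 = [[0, 0, 0, 1]]^T

We seek v_1 ∈ ker((A + I)^2) \ ker(A + I), then set v_{i+1} = (A + I) v_i.

One such chain is v_1 = [[0, 0, -1, -2]]^T, v_2 = [[0, 0, 0, 1]]^T. Check: (A + I) v_2 = [[0, 0, 0, 0]]^T = 0.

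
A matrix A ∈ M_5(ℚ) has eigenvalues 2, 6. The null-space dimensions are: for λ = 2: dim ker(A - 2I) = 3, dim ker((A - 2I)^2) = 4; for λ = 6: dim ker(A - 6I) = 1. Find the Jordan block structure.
Jordan blocks: (2, 2), (2, 1), (2, 1), (6, 1)

λ = 2: successive nullity increments [3, 1] count blocks of size ≥ k; block sizes are [2, 1, 1].
λ = 6: successive nullity increments [1] count blocks of size ≥ k; block sizes are [1].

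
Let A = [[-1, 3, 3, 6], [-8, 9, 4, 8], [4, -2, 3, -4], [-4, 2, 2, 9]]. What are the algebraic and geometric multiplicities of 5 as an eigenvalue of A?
The characteristic polynomial is (x - 5)^4, so the factor x - 5 appears with exponent 4: the algebraic multiplicity is 4.

rank(A - 5I) = 1, so the eigenspace has dimension 4 - 1 = 3: the geometric multiplicity is 3.

Since 3 < 4, A is not diagonalizable.

algebraic multiplicity 4, geometric multiplicity 3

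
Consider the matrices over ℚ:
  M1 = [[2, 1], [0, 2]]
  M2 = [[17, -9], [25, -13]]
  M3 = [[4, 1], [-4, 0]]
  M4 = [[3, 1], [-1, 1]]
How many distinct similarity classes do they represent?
Characteristic polynomials: χ_{M1} = (x - 2)^2, χ_{M2} = (x - 2)^2, χ_{M3} = (x - 2)^2, χ_{M4} = (x - 2)^2.

{M1, M2, M3, M4}: invariant factors (x - 2)^2.

Matrices are similar if and only if their invariant-factor lists agree; the partition into similarity classes is {M1, M2, M3, M4}.

1 class: {M1, M2, M3, M4}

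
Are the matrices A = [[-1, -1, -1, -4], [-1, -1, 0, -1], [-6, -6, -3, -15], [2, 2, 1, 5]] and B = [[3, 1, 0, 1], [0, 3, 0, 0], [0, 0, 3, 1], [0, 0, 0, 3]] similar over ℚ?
trace(A) = 0 but trace(B) = 12. The trace is a similarity invariant, so A and B are not similar.

No.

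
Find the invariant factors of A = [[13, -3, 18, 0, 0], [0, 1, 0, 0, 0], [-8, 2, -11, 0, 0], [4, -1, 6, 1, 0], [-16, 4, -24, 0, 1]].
The Jordan structure of A has elementary divisors (x - 1)^2, (x - 1), (x - 1), (x - 1). Arranging the block sizes at each eigenvalue in decreasing order and taking row products gives the invariant factors.

Invariant factors (smallest first, each dividing the next): x - 1, x - 1, x - 1, (x - 1)^2.

Check: the last factor (x - 1)^2 is the minimal polynomial, and the product (x - 1)^5 is the characteristic polynomial.

x - 1, x - 1, x - 1, (x - 1)^2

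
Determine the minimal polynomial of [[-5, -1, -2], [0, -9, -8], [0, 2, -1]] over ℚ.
m_A(x) = (x + 5)^2

The characteristic polynomial factors as (x + 5)^3. The minimal polynomial is ∏(x - λ)^{k_λ} where k_λ is the size of the largest Jordan block at λ.

For λ = -5: rank(A + 5I) = 1, and the largest Jordan block has size 2 (the smallest k with rank((A + 5I)^k) = rank((A + 5I)^(k+1))).

So m_A(x) = (x + 5)^2.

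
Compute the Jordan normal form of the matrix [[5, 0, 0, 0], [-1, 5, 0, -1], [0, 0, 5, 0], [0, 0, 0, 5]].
J = [[5, 1, 0, 0], [0, 5, 0, 0], [0, 0, 5, 0], [0, 0, 0, 5]]

The characteristic polynomial is det(xI - A) = (x - 5)^4, so the eigenvalues are 5 (algebraic multiplicity 4).

For λ = 5: rank(A - 5I) = 1, rank((A - 5I)^2) = 0. The eigenspace has dimension 4 - 1 = 3, so there are 3 Jordan blocks; the rank sequence gives block sizes [2, 1, 1].

Assembling the blocks gives the Jordan form J above.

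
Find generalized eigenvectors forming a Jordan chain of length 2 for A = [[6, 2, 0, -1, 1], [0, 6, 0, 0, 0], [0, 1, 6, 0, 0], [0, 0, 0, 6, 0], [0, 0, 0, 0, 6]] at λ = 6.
v_1 = [[0, 1, 0, -1, -2]]^T, v_2 = [[1, 0, 1, 0, 0]]^T

We seek v_1 ∈ ker((A - 6I)^2) \ ker(A - 6I), then set v_{i+1} = (A - 6I) v_i.

One such chain is v_1 = [[0, 1, 0, -1, -2]]^T, v_2 = [[1, 0, 1, 0, 0]]^T. Check: (A - 6I) v_2 = [[0, 0, 0, 0, 0]]^T = 0.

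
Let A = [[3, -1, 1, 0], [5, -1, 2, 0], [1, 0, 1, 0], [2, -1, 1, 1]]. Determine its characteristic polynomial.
xI - A = [[x - 3, 1, -1, 0], [-5, x + 1, -2, 0], [-1, 0, x - 1, 0], [-2, 1, -1, x - 1]].

Expanding det(xI - A) along the first row:
det(xI - A) = + (x - 3)·det([[x + 1, -2, 0], [0, x - 1, 0], [1, -1, x - 1]]) - (1)·det([[-5, -2, 0], [-1, x - 1, 0], [-2, -1, x - 1]]) + (-1)·det([[-5, x + 1, 0], [-1, 0, 0], [-2, 1, x - 1]]) - (0)·det([[-5, x + 1, -2], [-1, 0, x - 1], [-2, 1, -1]]).

Evaluating gives χ_A(x) = x^4 - 4x^3 + 6x^2 - 4x + 1 = (x - 1)^4.

χ_A(x) = (x - 1)^4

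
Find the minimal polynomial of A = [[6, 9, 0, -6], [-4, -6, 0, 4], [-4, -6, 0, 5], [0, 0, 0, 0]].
m_A(x) = x^2

The characteristic polynomial factors as x^4. The minimal polynomial is ∏(x - λ)^{k_λ} where k_λ is the size of the largest Jordan block at λ.

For λ = 0: rank(A) = 2, and the largest Jordan block has size 2 (the smallest k with rank(A^k) = rank(A^(k+1))).

So m_A(x) = x^2.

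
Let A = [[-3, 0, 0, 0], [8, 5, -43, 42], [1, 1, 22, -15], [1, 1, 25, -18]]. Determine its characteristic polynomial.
xI - A = [[x + 3, 0, 0, 0], [-8, x - 5, 43, -42], [-1, -1, x - 22, 15], [-1, -1, -25, x + 18]].

Expanding det(xI - A) along the first row:
det(xI - A) = + (x + 3)·det([[x - 5, 43, -42], [-1, x - 22, 15], [-1, -25, x + 18]]) - (0)·det([[-8, 43, -42], [-1, x - 22, 15], [-1, -25, x + 18]]) + (0)·det([[-8, x - 5, -42], [-1, -1, 15], [-1, -1, x + 18]]) - (0)·det([[-8, x - 5, 43], [-1, -1, x - 22], [-1, -1, -25]]).

Evaluating gives χ_A(x) = x^4 - 6x^3 - 27x^2 + 108x + 324 = (x - 6)^2(x + 3)^2.

χ_A(x) = (x - 6)^2(x + 3)^2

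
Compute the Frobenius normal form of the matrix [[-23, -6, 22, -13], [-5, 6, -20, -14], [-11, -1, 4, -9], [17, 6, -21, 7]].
The invariant factors of A (the non-unit diagonal entries of the Smith normal form of xI - A over ℚ[x]) are (x^2 + 3x + 1)^2, each dividing the next. The characteristic polynomial is their product, (x^2 + 3x + 1)^2.

The rational canonical form is the block-diagonal matrix of companion matrices C(f_i):
R = [[0, 0, 0, -1], [1, 0, 0, -6], [0, 1, 0, -11], [0, 0, 1, -6]].

Note the characteristic polynomial does not split into linear factors over ℚ, so A has no Jordan form over ℚ; the rational canonical form exists over any field.

R = [[0, 0, 0, -1], [1, 0, 0, -6], [0, 1, 0, -11], [0, 0, 1, -6]]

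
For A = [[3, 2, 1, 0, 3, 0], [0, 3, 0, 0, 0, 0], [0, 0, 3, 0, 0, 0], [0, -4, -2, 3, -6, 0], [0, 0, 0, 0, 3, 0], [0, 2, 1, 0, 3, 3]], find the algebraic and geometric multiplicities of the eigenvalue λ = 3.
algebraic multiplicity 6, geometric multiplicity 5

The characteristic polynomial is (x - 3)^6, so the factor x - 3 appears with exponent 6: the algebraic multiplicity is 6.

rank(A - 3I) = 1, so the eigenspace has dimension 6 - 1 = 5: the geometric multiplicity is 5.

Since 5 < 6, A is not diagonalizable.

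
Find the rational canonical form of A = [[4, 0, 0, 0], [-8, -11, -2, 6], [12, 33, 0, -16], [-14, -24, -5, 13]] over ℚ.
The invariant factors of A (the non-unit diagonal entries of the Smith normal form of xI - A over ℚ[x]) are x - 4, (x - 4)(x^2 + 2x - 5), each dividing the next. The characteristic polynomial is their product, (x - 4)^2(x^2 + 2x - 5).

The rational canonical form is the block-diagonal matrix of companion matrices C(f_i):
R = [[4, 0, 0, 0], [0, 0, 0, -20], [0, 1, 0, 13], [0, 0, 1, 2]].

Note the characteristic polynomial does not split into linear factors over ℚ, so A has no Jordan form over ℚ; the rational canonical form exists over any field.

R = [[4, 0, 0, 0], [0, 0, 0, -20], [0, 1, 0, 13], [0, 0, 1, 2]]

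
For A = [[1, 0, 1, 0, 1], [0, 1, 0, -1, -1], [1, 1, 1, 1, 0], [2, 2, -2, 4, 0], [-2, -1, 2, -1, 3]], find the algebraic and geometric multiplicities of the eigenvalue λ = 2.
The characteristic polynomial is (x - 2)^5, so the factor x - 2 appears with exponent 5: the algebraic multiplicity is 5.

rank(A - 2I) = 2, so the eigenspace has dimension 5 - 2 = 3: the geometric multiplicity is 3.

Since 3 < 5, A is not diagonalizable.

algebraic multiplicity 5, geometric multiplicity 3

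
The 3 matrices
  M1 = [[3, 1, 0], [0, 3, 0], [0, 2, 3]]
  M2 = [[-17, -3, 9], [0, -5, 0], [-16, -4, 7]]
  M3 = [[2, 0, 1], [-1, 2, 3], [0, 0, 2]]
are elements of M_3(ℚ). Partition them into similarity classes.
3 classes: {M1}, {M2}, {M3}

Characteristic polynomials: χ_{M1} = (x - 3)^3, χ_{M2} = (x + 5)^3, χ_{M3} = (x - 2)^3.

{M1}: invariant factors x - 3, (x - 3)^2.

{M2}: invariant factors x + 5, (x + 5)^2.

{M3}: invariant factors (x - 2)^3.

Matrices are similar if and only if their invariant-factor lists agree; the partition into similarity classes is {M1}, {M2}, {M3}.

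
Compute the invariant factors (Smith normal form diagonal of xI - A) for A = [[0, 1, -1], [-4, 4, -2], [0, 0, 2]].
x - 2, (x - 2)^2

The Jordan structure of A has elementary divisors (x - 2)^2, (x - 2). Arranging the block sizes at each eigenvalue in decreasing order and taking row products gives the invariant factors.

Invariant factors (smallest first, each dividing the next): x - 2, (x - 2)^2.

Check: the last factor (x - 2)^2 is the minimal polynomial, and the product (x - 2)^3 is the characteristic polynomial.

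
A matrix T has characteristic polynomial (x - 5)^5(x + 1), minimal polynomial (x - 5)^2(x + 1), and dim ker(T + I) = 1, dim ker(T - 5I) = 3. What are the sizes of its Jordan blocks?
λ = -1: algebraic multiplicity 1 (exponent in χ_T), largest block size 1 (exponent in m_T), 1 block (geometric multiplicity). This forces block sizes [1].
λ = 5: algebraic multiplicity 5 (exponent in χ_T), largest block size 2 (exponent in m_T), 3 blocks (geometric multiplicity). These force block sizes [2, 2, 1].

Jordan blocks: (-1, 1), (5, 2), (5, 2), (5, 1)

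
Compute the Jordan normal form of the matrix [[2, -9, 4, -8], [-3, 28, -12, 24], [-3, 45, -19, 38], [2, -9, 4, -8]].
The characteristic polynomial is det(xI - A) = x(x - 1)^3, so the eigenvalues are 0 (algebraic multiplicity 1), 1 (algebraic multiplicity 3).

For λ = 0: algebraic multiplicity 1 gives one 1×1 block.

For λ = 1: rank(A - I) = 2, rank((A - I)^2) = 1. The eigenspace has dimension 4 - 2 = 2, so there are 2 Jordan blocks; the rank sequence gives block sizes [2, 1].

Assembling the blocks gives the Jordan form J above.

J = [[0, 0, 0, 0], [0, 1, 1, 0], [0, 0, 1, 0], [0, 0, 0, 1]]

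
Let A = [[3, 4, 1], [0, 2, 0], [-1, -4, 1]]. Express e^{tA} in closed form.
A has Jordan form J = [[2, 1, 0], [0, 2, 0], [0, 0, 2]] with A = PJP^{-1}, so e^{tA} = P e^{tJ} P^{-1}.

For a Jordan block J_k(λ), e^{tJ_k(λ)} = e^{λt} · (I + tN + t^2 N^2/2! + ... + t^{k-1} N^{k-1}/(k-1)!) where N is the nilpotent superdiagonal part.

Assembling the blocks and conjugating back gives the entries of e^{tA} as shown above.

e^{tA} = [[(t + 1)*e^{2*t}, 4*t*e^{2*t}, t*e^{2*t}], [0, e^{2*t}, 0], [-t*e^{2*t}, -4*t*e^{2*t}, (1 - t)*e^{2*t}]]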